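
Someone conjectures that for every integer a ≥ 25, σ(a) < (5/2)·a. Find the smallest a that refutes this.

The first 11 eligible values, up to a = 35, all satisfy the conclusion.
a = 36: σ(36) = 91; 91 ≥ 90.
So a = 36 is the smallest counterexample.

a = 36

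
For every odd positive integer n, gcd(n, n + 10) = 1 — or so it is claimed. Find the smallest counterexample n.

n = 1: gcd(1, 11) = 1.
n = 3: gcd(3, 13) = 1.
n = 5: gcd(5, 15) = 5.

n = 5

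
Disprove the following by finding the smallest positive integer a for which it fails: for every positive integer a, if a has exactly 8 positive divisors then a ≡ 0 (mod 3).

a = 40

A counterexample is any positive integer a such that a has exactly 8 positive divisors but the claim fails; we check each in order.
a = 24: τ(24) = 8; 24 ≡ 0 (mod 3).
a = 30: τ(30) = 8; 30 ≡ 0 (mod 3).
a = 40: τ(40) = 8; 40 ≡ 1 (mod 3).
Hence a = 40 is a counterexample.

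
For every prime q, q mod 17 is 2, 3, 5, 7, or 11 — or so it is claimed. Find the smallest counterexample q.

Check each prime q in order until the claim fails.
q = 2: 2 mod 17 = 2.
q = 3: 3 mod 17 = 3.
q = 5: 5 mod 17 = 5.
q = 7: 7 mod 17 = 7.
q = 11: 11 mod 17 = 11.
q = 13: 13 mod 17 = 13 — not in {2, 3, 5, 7, 11}.

q = 13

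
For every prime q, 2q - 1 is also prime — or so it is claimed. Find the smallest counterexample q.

We need the least prime q for which 2q - 1 is not prime.
For q = 2, 3 the conclusion holds.
q = 5: 2q - 1 = 9 = 3 × 3, not prime.

q = 5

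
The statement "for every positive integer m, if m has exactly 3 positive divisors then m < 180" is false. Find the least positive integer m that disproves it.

The first 6 eligible values, up to m = 169, all satisfy the conclusion.
m = 289: τ(289) = 3; 289 ≥ 180.

m = 289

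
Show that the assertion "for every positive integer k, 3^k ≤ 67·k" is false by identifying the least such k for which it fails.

k = 6

A counterexample is any positive integer k such that 3^k > 67·k; we check each in order.
For k = 1, 2, 3, 4, 5 the conclusion holds.
k = 6: 3^k = 729 and 67·k = 402, so 729 > 402.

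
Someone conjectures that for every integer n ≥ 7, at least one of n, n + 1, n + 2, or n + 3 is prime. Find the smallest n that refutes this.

n = 24

Check each integer n ≥ 7 in order until n, n + 1, n + 2, n + 3 are all composite.
For n = 7, 8, 9, 10, …, 21, 22, 23 the conclusion holds.
n = 24: 24 = 2 × 12; 25 = 5 × 5; 26 = 2 × 13; 27 = 3 × 9 — all composite.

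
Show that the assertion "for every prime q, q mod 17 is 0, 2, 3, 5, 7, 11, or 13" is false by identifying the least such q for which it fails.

q = 23

q = 2: 2 mod 17 = 2.
q = 3: 3 mod 17 = 3.
q = 5: 5 mod 17 = 5.
q = 7: 7 mod 17 = 7.
q = 11: 11 mod 17 = 11.
q = 13: 13 mod 17 = 13.
q = 17: 17 mod 17 = 0.
q = 19: 19 mod 17 = 2.
q = 23: 23 mod 17 = 6 — not in {0, 2, 3, 5, 7, 11, 13}.
So q = 23 is the smallest counterexample.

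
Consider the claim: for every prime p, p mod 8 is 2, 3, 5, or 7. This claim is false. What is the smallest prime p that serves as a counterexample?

We need the least prime p for which the claim fails.
The first 6 eligible values, up to p = 13, all satisfy the conclusion.
p = 17: 17 mod 8 = 1 — not in {2, 3, 5, 7}.

p = 17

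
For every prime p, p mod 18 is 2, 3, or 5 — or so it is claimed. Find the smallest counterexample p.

p = 7

Check each prime p in order until the claim fails.
p = 2: 2 mod 18 = 2.
p = 3: 3 mod 18 = 3.
p = 5: 5 mod 18 = 5.
p = 7: 7 mod 18 = 7 — not in {2, 3, 5}.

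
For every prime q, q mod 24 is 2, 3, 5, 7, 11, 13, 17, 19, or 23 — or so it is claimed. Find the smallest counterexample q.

q = 73

We need the least prime q for which the claim fails.
For q = 2, 3, 5, 7, …, 61, 67, 71 the conclusion holds.
q = 73: 73 mod 24 = 1 — not in {2, 3, 5, 7, 11, 13, 17, 19, 23}.
Thus q = 73 disproves the claim, and no smaller q works.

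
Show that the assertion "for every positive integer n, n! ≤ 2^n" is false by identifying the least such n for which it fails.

We need the least positive integer n for which n! > 2^n.
n = 1: n! = 1 and 2^n = 2, so 1 ≤ 2.
n = 2: n! = 2 and 2^n = 4, so 2 ≤ 4.
n = 3: n! = 6 and 2^n = 8, so 6 ≤ 8.
n = 4: n! = 24 and 2^n = 16, so 24 > 16.

n = 4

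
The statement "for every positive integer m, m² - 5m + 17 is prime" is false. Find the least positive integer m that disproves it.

We need the least positive integer m for which m² - 5m + 17 is not prime.
The first 12 eligible values, up to m = 12, all satisfy the conclusion.
m = 13: m² - 5m + 17 = 121 = 11 × 11, composite.
Thus m = 13 disproves the claim, and no smaller m works.

m = 13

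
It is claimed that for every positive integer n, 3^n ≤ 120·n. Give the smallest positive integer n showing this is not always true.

A counterexample is any positive integer n such that 3^n > 120·n; we check each in order.
n = 1: 3^n = 3 and 120·n = 120, so 3 ≤ 120.
n = 2: 3^n = 9 and 120·n = 240, so 9 ≤ 240.
n = 3: 3^n = 27 and 120·n = 360, so 27 ≤ 360.
n = 4: 3^n = 81 and 120·n = 480, so 81 ≤ 480.
n = 5: 3^n = 243 and 120·n = 600, so 243 ≤ 600.
n = 6: 3^n = 729 and 120·n = 720, so 729 > 720.
So n = 6 is the smallest counterexample.

n = 6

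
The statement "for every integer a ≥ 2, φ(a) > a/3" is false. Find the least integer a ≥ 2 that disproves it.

Check each integer a ≥ 2 in order until the claim fails.
For a = 2, 3, 4, 5 the conclusion holds.
a = 6: φ(6) = 2 and 6/3 = 2, so φ(6) ≤ 6/3.
Thus a = 6 disproves the claim, and no smaller a works.

a = 6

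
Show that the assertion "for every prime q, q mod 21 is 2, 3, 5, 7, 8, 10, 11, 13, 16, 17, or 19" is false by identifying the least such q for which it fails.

q = 41

We need the least prime q for which the claim fails.
The first 12 eligible values, up to q = 37, all satisfy the conclusion.
q = 41: 41 mod 21 = 20 — not in {2, 3, 5, 7, 8, 10, 11, 13, 16, 17, 19}.
So q = 41 is the smallest counterexample.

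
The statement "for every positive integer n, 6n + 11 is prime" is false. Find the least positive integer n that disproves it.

We need the least positive integer n for which 6n + 11 is not prime.
For n = 1, 2, 3 the conclusion holds.
n = 4: 6n + 11 = 35 = 5 × 7, composite.
Hence n = 4 is a counterexample.

n = 4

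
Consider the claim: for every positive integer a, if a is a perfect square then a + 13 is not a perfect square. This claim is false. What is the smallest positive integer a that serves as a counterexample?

A counterexample is any positive integer a such that a is a perfect square but a + 13 is a perfect square; we check each in order.
For a = 1, 4, 9, 16, 25 the conclusion holds.
a = 36: 36 = 6² and 36 + 13 = 49 = 7².
Thus a = 36 disproves the claim, and no smaller a works.

a = 36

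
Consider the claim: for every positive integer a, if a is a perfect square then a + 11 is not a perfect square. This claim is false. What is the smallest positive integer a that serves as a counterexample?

a = 25

a = 1: 1 + 11 = 12, not a perfect square.
a = 4: 4 + 11 = 15, not a perfect square.
a = 9: 9 + 11 = 20, not a perfect square.
a = 16: 16 + 11 = 27, not a perfect square.
a = 25: 25 = 5² and 25 + 11 = 36 = 6².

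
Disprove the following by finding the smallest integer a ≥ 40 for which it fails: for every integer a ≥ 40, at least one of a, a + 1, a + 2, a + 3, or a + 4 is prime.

a = 48

A counterexample is any integer a ≥ 40 such that a, a + 1, a + 2, a + 3, a + 4 are all composite; we check each in order.
For a = 40, 41, 42, 43, 44, 45, 46, 47 the conclusion holds.
a = 48: 48 = 2 × 24; 49 = 7 × 7; 50 = 2 × 25; 51 = 3 × 17; 52 = 2 × 26 — all composite.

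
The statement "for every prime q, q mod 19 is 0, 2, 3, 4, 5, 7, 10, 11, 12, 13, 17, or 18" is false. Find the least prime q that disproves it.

q = 47

Check each prime q in order until the claim fails.
For q = 2, 3, 5, 7, …, 37, 41, 43 the conclusion holds.
q = 47: 47 mod 19 = 9 — not in {0, 2, 3, 4, 5, 7, 10, 11, 12, 13, 17, 18}.
Thus q = 47 disproves the claim, and no smaller q works.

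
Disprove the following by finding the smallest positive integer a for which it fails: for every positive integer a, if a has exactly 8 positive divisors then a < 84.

a = 88

We need the least positive integer a for which a has exactly 8 positive divisors but the claim fails.
The first 9 eligible values, up to a = 78, all satisfy the conclusion.
a = 88: τ(88) = 8; 88 ≥ 84.
Hence a = 88 is a counterexample.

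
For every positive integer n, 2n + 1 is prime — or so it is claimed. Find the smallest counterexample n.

We need the least positive integer n for which 2n + 1 is not prime.
For n = 1, 2, 3 the conclusion holds.
n = 4: 2n + 1 = 9 = 3 × 3, composite.

n = 4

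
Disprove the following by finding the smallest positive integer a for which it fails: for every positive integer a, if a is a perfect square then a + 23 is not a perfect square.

a = 121

For a = 1, 4, 9, 16, 25, 36, 49, 64, 81, 100 the conclusion holds.
a = 121: 121 = 11² and 121 + 23 = 144 = 12².
Hence a = 121 is a counterexample.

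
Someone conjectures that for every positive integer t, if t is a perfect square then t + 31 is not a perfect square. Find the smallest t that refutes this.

The first 14 eligible values, up to t = 196, all satisfy the conclusion.
t = 225: 225 = 15² and 225 + 31 = 256 = 16².

t = 225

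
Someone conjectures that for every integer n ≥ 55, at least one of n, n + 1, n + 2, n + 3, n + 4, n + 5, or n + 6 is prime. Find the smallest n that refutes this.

n = 90

We need the least integer n ≥ 55 for which n, n + 1, n + 2, n + 3, n + 4, n + 5, n + 6 are all composite.
For n = 55, 56, 57, 58, …, 87, 88, 89 the conclusion holds.
n = 90: 90 = 2 × 45; 91 = 7 × 13; 92 = 2 × 46; 93 = 3 × 31; 94 = 2 × 47; 95 = 5 × 19; 96 = 2 × 48 — all composite.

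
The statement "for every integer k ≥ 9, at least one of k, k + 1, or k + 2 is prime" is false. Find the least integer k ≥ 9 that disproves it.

k = 14

A counterexample is any integer k ≥ 9 such that k, k + 1, k + 2 are all composite; we check each in order.
k = 9: 11 is prime.
k = 10: 11 is prime.
k = 11: 11 is prime.
k = 12: 13 is prime.
k = 13: 13 is prime.
k = 14: 14 = 2 × 7; 15 = 3 × 5; 16 = 2 × 8 — all composite.
Hence k = 14 is a counterexample.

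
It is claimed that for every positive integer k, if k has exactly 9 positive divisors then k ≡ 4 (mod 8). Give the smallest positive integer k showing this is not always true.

k = 36: τ(36) = 9; 36 ≡ 4 (mod 8).
k = 100: τ(100) = 9; 100 ≡ 4 (mod 8).
k = 196: τ(196) = 9; 196 ≡ 4 (mod 8).
k = 225: τ(225) = 9; 225 ≡ 1 (mod 8).

k = 225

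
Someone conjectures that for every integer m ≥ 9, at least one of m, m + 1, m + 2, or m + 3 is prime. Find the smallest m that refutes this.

m = 24

The first 15 eligible values, up to m = 23, all satisfy the conclusion.
m = 24: 24 = 2 × 12; 25 = 5 × 5; 26 = 2 × 13; 27 = 3 × 9 — all composite.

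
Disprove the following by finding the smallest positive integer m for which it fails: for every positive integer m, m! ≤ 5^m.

For m = 1, 2, 3, 4, …, 9, 10, 11 the conclusion holds.
m = 12: m! = 479001600 and 5^m = 244140625, so 479001600 > 244140625.
So m = 12 is the smallest counterexample.

m = 12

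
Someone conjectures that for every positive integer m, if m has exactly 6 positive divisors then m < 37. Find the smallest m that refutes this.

We need the least positive integer m for which m has exactly 6 positive divisors but the claim fails.
m = 12: τ(12) = 6; 12 < 37.
m = 18: τ(18) = 6; 18 < 37.
m = 20: τ(20) = 6; 20 < 37.
m = 28: τ(28) = 6; 28 < 37.
m = 32: τ(32) = 6; 32 < 37.
m = 44: τ(44) = 6; 44 ≥ 37.

m = 44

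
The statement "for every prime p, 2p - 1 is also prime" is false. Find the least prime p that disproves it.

Check each prime p in order until 2p - 1 is not prime.
p = 2: 2p - 1 = 3, prime.
p = 3: 2p - 1 = 5, prime.
p = 5: 2p - 1 = 9 = 3 × 3, not prime.

p = 5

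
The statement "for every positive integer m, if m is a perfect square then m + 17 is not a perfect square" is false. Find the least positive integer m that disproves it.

A counterexample is any positive integer m such that m is a perfect square but m + 17 is a perfect square; we check each in order.
For m = 1, 4, 9, 16, 25, 36, 49 the conclusion holds.
m = 64: 64 = 8² and 64 + 17 = 81 = 9².

m = 64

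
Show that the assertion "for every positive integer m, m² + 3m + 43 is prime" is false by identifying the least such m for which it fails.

m = 39

We need the least positive integer m for which m² + 3m + 43 is not prime.
For m = 1, 2, 3, 4, …, 36, 37, 38 the conclusion holds.
m = 39: m² + 3m + 43 = 1681 = 41 × 41, composite.
Thus m = 39 disproves the claim, and no smaller m works.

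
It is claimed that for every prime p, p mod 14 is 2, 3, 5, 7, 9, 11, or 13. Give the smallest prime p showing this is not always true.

p = 29

For p = 2, 3, 5, 7, 11, 13, 17, 19, 23 the conclusion holds.
p = 29: 29 mod 14 = 1 — not in {2, 3, 5, 7, 9, 11, 13}.
So p = 29 is the smallest counterexample.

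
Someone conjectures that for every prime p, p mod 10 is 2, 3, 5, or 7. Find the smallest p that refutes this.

We need the least prime p for which the claim fails.
The first 4 eligible values, up to p = 7, all satisfy the conclusion.
p = 11: 11 mod 10 = 1 — not in {2, 3, 5, 7}.

p = 11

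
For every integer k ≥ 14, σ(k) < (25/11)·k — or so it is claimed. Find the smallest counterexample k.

k = 24

A counterexample is any integer k ≥ 14 such that the claim fails; we check each in order.
For k = 14, 15, 16, 17, 18, 19, 20, 21, 22, 23 the conclusion holds.
k = 24: σ(24) = 60; 60 ≥ 600/11.
Thus k = 24 disproves the claim, and no smaller k works.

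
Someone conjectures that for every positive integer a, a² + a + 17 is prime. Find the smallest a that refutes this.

a = 16

For a = 1, 2, 3, 4, …, 13, 14, 15 the conclusion holds.
a = 16: a² + a + 17 = 289 = 17 × 17, composite.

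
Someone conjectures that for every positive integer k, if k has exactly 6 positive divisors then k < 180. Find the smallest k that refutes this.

k = 188

A counterexample is any positive integer k such that k has exactly 6 positive divisors but the claim fails; we check each in order.
For k = 12, 18, 20, 28, …, 171, 172, 175 the conclusion holds.
k = 188: τ(188) = 6; 188 ≥ 180.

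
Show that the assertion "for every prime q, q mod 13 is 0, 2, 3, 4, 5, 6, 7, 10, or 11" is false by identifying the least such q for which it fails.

We need the least prime q for which the claim fails.
For q = 2, 3, 5, 7, …, 37, 41, 43 the conclusion holds.
q = 47: 47 mod 13 = 8 — not in {0, 2, 3, 4, 5, 6, 7, 10, 11}.

q = 47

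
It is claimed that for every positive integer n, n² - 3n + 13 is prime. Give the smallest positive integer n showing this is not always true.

We need the least positive integer n for which n² - 3n + 13 is not prime.
For n = 1, 2, 3, 4, …, 9, 10, 11 the conclusion holds.
n = 12: n² - 3n + 13 = 121 = 11 × 11, composite.
Thus n = 12 disproves the claim, and no smaller n works.

n = 12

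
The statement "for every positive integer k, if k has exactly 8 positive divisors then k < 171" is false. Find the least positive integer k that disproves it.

k = 174

We need the least positive integer k for which k has exactly 8 positive divisors but the claim fails.
For k = 24, 30, 40, 42, …, 154, 165, 170 the conclusion holds.
k = 174: τ(174) = 8; 174 ≥ 171.
Hence k = 174 is a counterexample.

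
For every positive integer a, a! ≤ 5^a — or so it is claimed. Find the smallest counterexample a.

a = 12

Check each positive integer a in order until a! > 5^a.
For a = 1, 2, 3, 4, …, 9, 10, 11 the conclusion holds.
a = 12: a! = 479001600 and 5^a = 244140625, so 479001600 > 244140625.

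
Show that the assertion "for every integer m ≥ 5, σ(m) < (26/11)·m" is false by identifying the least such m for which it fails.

We need the least integer m ≥ 5 for which the claim fails.
For m = 5, 6, 7, 8, …, 21, 22, 23 the conclusion holds.
m = 24: σ(24) = 60; 60 ≥ 624/11.
Thus m = 24 disproves the claim, and no smaller m works.

m = 24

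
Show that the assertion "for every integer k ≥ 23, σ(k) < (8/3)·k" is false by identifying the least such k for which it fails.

We need the least integer k ≥ 23 for which the claim fails.
For k = 23, 24, 25, 26, …, 57, 58, 59 the conclusion holds.
k = 60: σ(60) = 168; 168 ≥ 160.
Thus k = 60 disproves the claim, and no smaller k works.

k = 60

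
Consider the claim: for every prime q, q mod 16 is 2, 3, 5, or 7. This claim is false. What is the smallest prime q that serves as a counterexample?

q = 11

We need the least prime q for which the claim fails.
q = 2: 2 mod 16 = 2.
q = 3: 3 mod 16 = 3.
q = 5: 5 mod 16 = 5.
q = 7: 7 mod 16 = 7.
q = 11: 11 mod 16 = 11 — not in {2, 3, 5, 7}.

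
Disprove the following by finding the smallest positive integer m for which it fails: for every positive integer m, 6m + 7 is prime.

m = 3

We need the least positive integer m for which 6m + 7 is not prime.
For m = 1, 2 the conclusion holds.
m = 3: 6m + 7 = 25 = 5 × 5, composite.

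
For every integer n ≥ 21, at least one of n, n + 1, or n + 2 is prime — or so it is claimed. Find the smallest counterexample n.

n = 24

For n = 21, 22, 23 the conclusion holds.
n = 24: 24 = 2 × 12; 25 = 5 × 5; 26 = 2 × 13 — all composite.
Hence n = 24 is a counterexample.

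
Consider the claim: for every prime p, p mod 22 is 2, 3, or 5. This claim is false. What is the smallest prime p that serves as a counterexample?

We need the least prime p for which the claim fails.
For p = 2, 3, 5 the conclusion holds.
p = 7: 7 mod 22 = 7 — not in {2, 3, 5}.

p = 7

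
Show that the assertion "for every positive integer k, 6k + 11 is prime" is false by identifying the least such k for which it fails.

k = 4

For k = 1, 2, 3 the conclusion holds.
k = 4: 6k + 11 = 35 = 5 × 7, composite.
Thus k = 4 disproves the claim, and no smaller k works.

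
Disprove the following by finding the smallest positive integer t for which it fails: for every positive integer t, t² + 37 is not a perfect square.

t = 18

We need the least positive integer t for which t² + 37 is a perfect square.
For t = 1, 2, 3, 4, …, 15, 16, 17 the conclusion holds.
t = 18: 18² + 37 = 361 = 19², a perfect square.
So t = 18 is the smallest counterexample.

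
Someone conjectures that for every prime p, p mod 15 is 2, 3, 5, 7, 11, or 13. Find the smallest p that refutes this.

We need the least prime p for which the claim fails.
The first 7 eligible values, up to p = 17, all satisfy the conclusion.
p = 19: 19 mod 15 = 4 — not in {2, 3, 5, 7, 11, 13}.

p = 19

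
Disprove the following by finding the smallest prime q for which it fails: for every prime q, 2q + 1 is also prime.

q = 2: 2q + 1 = 5, prime.
q = 3: 2q + 1 = 7, prime.
q = 5: 2q + 1 = 11, prime.
q = 7: 2q + 1 = 15 = 3 × 5, not prime.
Thus q = 7 disproves the claim, and no smaller q works.

q = 7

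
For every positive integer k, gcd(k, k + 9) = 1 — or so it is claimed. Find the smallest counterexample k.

Check each positive integer k in order until gcd(k, k + 9) > 1.
k = 1: gcd(1, 10) = 1.
k = 2: gcd(2, 11) = 1.
k = 3: gcd(3, 12) = 3.
Hence k = 3 is a counterexample.

k = 3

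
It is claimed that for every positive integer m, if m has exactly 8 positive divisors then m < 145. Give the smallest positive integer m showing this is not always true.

We need the least positive integer m for which m has exactly 8 positive divisors but the claim fails.
The first 20 eligible values, up to m = 138, all satisfy the conclusion.
m = 152: τ(152) = 8; 152 ≥ 145.

m = 152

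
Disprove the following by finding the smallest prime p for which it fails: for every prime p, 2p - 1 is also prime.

p = 5

For p = 2, 3 the conclusion holds.
p = 5: 2p - 1 = 9 = 3 × 3, not prime.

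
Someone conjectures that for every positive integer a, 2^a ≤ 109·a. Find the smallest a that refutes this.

We need the least positive integer a for which 2^a > 109·a.
For a = 1, 2, 3, 4, 5, 6, 7, 8, 9, 10 the conclusion holds.
a = 11: 2^a = 2048 and 109·a = 1199, so 2048 > 1199.
Hence a = 11 is a counterexample.

a = 11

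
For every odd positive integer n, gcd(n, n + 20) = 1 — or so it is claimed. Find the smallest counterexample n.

n = 5

For n = 1, 3 the conclusion holds.
n = 5: gcd(5, 25) = 5.
Hence n = 5 is a counterexample.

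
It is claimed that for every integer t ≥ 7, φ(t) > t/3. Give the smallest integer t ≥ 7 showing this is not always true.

We need the least integer t ≥ 7 for which the claim fails.
For t = 7, 8, 9, 10, 11 the conclusion holds.
t = 12: φ(12) = 4 and 12/3 = 4, so φ(12) ≤ 12/3.

t = 12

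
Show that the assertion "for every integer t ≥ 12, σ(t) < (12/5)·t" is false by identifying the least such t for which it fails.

t = 24

Check each integer t ≥ 12 in order until the claim fails.
The first 12 eligible values, up to t = 23, all satisfy the conclusion.
t = 24: σ(24) = 60; 60 ≥ 288/5.
Thus t = 24 disproves the claim, and no smaller t works.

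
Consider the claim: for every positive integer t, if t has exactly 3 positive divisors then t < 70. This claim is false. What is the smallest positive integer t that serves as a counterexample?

Check each positive integer t in order until t has exactly 3 positive divisors but the claim fails.
The first 4 eligible values, up to t = 49, all satisfy the conclusion.
t = 121: τ(121) = 3; 121 ≥ 70.
Thus t = 121 disproves the claim, and no smaller t works.

t = 121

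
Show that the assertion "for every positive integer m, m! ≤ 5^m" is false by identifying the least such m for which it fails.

For m = 1, 2, 3, 4, …, 9, 10, 11 the conclusion holds.
m = 12: m! = 479001600 and 5^m = 244140625, so 479001600 > 244140625.

m = 12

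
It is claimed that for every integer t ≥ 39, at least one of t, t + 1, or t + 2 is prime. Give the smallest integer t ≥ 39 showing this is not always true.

t = 44

A counterexample is any integer t ≥ 39 such that t, t + 1, t + 2 are all composite; we check each in order.
For t = 39, 40, 41, 42, 43 the conclusion holds.
t = 44: 44 = 2 × 22; 45 = 3 × 15; 46 = 2 × 23 — all composite.
Thus t = 44 disproves the claim, and no smaller t works.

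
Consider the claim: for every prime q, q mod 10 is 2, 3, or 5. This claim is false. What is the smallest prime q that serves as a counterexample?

Check each prime q in order until the claim fails.
q = 2: 2 mod 10 = 2.
q = 3: 3 mod 10 = 3.
q = 5: 5 mod 10 = 5.
q = 7: 7 mod 10 = 7 — not in {2, 3, 5}.

q = 7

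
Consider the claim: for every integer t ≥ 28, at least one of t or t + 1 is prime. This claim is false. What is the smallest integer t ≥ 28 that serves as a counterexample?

Check each integer t ≥ 28 in order until t, t + 1 are both composite.
For t = 28, 29, 30, 31 the conclusion holds.
t = 32: 32 = 2 × 16; 33 = 3 × 11 — both composite.

t = 32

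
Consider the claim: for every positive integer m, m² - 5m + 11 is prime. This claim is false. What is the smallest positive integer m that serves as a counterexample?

Check each positive integer m in order until m² - 5m + 11 is not prime.
m = 1: m² - 5m + 11 = 7, prime.
m = 2: m² - 5m + 11 = 5, prime.
m = 3: m² - 5m + 11 = 5, prime.
m = 4: m² - 5m + 11 = 7, prime.
m = 5: m² - 5m + 11 = 11, prime.
m = 6: m² - 5m + 11 = 17, prime.
m = 7: m² - 5m + 11 = 25 = 5 × 5, composite.

m = 7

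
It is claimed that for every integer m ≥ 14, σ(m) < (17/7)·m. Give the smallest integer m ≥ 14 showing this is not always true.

m = 24

We need the least integer m ≥ 14 for which the claim fails.
For m = 14, 15, 16, 17, 18, 19, 20, 21, 22, 23 the conclusion holds.
m = 24: σ(24) = 60; 60 ≥ 408/7.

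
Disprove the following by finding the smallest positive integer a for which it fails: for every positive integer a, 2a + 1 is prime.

a = 1: 2a + 1 = 3, prime.
a = 2: 2a + 1 = 5, prime.
a = 3: 2a + 1 = 7, prime.
a = 4: 2a + 1 = 9 = 3 × 3, composite.
Hence a = 4 is a counterexample.

a = 4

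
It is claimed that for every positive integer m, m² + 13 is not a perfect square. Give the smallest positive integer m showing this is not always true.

A counterexample is any positive integer m such that m² + 13 is a perfect square; we check each in order.
m = 1: 1² + 13 = 14, not a perfect square.
m = 2: 2² + 13 = 17, not a perfect square.
m = 3: 3² + 13 = 22, not a perfect square.
m = 4: 4² + 13 = 29, not a perfect square.
m = 5: 5² + 13 = 38, not a perfect square.
m = 6: 6² + 13 = 49 = 7², a perfect square.
So m = 6 is the smallest counterexample.

m = 6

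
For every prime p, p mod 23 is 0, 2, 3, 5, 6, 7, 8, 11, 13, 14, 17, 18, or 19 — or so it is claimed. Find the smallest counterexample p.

We need the least prime p for which the claim fails.
For p = 2, 3, 5, 7, …, 31, 37, 41 the conclusion holds.
p = 43: 43 mod 23 = 20 — not in {0, 2, 3, 5, 6, 7, 8, 11, 13, 14, 17, 18, 19}.
So p = 43 is the smallest counterexample.

p = 43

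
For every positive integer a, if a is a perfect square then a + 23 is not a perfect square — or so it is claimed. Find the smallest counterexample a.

For a = 1, 4, 9, 16, 25, 36, 49, 64, 81, 100 the conclusion holds.
a = 121: 121 = 11² and 121 + 23 = 144 = 12².

a = 121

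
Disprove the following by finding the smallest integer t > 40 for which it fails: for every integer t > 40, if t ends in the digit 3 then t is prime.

t = 63

For t = 43, 53 the conclusion holds.
t = 63: 63 ends in 3; 63 = 3 × 21, composite.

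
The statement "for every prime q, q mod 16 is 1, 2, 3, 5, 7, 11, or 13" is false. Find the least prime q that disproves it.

q = 31

A counterexample is any prime q such that the claim fails; we check each in order.
For q = 2, 3, 5, 7, 11, 13, 17, 19, 23, 29 the conclusion holds.
q = 31: 31 mod 16 = 15 — not in {1, 2, 3, 5, 7, 11, 13}.
Thus q = 31 disproves the claim, and no smaller q works.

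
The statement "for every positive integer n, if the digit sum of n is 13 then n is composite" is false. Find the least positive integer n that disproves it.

n = 67

We need the least positive integer n for which the digit sum of n is 13 but n is prime.
For n = 49, 58 the conclusion holds.
n = 67: digit sum 13; 67 is prime, not composite.
So n = 67 is the smallest counterexample.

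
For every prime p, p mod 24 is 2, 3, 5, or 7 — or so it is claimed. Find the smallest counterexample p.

Check each prime p in order until the claim fails.
The first 4 eligible values, up to p = 7, all satisfy the conclusion.
p = 11: 11 mod 24 = 11 — not in {2, 3, 5, 7}.
Hence p = 11 is a counterexample.

p = 11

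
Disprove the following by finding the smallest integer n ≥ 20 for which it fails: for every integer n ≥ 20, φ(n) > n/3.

Check each integer n ≥ 20 in order until the claim fails.
n = 20: φ(20) = 8 and 20/3 = 20/3, so φ(20) > 20/3.
n = 21: φ(21) = 12 and 21/3 = 7, so φ(21) > 21/3.
n = 22: φ(22) = 10 and 22/3 = 22/3, so φ(22) > 22/3.
n = 23: φ(23) = 22 and 23/3 = 23/3, so φ(23) > 23/3.
n = 24: φ(24) = 8 and 24/3 = 8, so φ(24) ≤ 24/3.
So n = 24 is the smallest counterexample.

n = 24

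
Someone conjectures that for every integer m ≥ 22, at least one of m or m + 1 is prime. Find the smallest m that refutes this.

m = 24

Check each integer m ≥ 22 in order until m, m + 1 are both composite.
m = 22: 23 is prime.
m = 23: 23 is prime.
m = 24: 24 = 2 × 12; 25 = 5 × 5 — both composite.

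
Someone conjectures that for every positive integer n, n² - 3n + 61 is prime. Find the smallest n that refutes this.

n = 4

n = 1: n² - 3n + 61 = 59, prime.
n = 2: n² - 3n + 61 = 59, prime.
n = 3: n² - 3n + 61 = 61, prime.
n = 4: n² - 3n + 61 = 65 = 5 × 13, composite.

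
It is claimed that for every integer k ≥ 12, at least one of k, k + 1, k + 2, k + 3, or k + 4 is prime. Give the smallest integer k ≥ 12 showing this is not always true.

Check each integer k ≥ 12 in order until k, k + 1, k + 2, k + 3, k + 4 are all composite.
For k = 12, 13, 14, 15, …, 21, 22, 23 the conclusion holds.
k = 24: 24 = 2 × 12; 25 = 5 × 5; 26 = 2 × 13; 27 = 3 × 9; 28 = 2 × 14 — all composite.

k = 24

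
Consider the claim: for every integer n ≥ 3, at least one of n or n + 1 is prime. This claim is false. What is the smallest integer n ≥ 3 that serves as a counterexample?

n = 8

We need the least integer n ≥ 3 for which n, n + 1 are both composite.
For n = 3, 4, 5, 6, 7 the conclusion holds.
n = 8: 8 = 2 × 4; 9 = 3 × 3 — both composite.
So n = 8 is the smallest counterexample.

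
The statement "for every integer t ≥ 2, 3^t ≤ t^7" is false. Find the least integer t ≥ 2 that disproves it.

A counterexample is any integer t ≥ 2 such that 3^t > t^7; we check each in order.
For t = 2, 3, 4, 5, …, 16, 17, 18 the conclusion holds.
t = 19: 3^t = 1162261467 and t^7 = 893871739, so 1162261467 > 893871739.

t = 19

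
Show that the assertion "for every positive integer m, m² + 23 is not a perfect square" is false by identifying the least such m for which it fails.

We need the least positive integer m for which m² + 23 is a perfect square.
The first 10 eligible values, up to m = 10, all satisfy the conclusion.
m = 11: 11² + 23 = 144 = 12², a perfect square.
So m = 11 is the smallest counterexample.

m = 11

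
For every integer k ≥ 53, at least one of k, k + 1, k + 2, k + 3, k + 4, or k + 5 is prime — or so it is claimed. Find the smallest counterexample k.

k = 90

For k = 53, 54, 55, 56, …, 87, 88, 89 the conclusion holds.
k = 90: 90 = 2 × 45; 91 = 7 × 13; 92 = 2 × 46; 93 = 3 × 31; 94 = 2 × 47; 95 = 5 × 19 — all composite.
So k = 90 is the smallest counterexample.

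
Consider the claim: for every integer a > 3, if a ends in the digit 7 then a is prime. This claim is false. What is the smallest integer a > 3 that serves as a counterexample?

a = 27

Check each integer a > 3 in order until a ends in the digit 7 but a is not prime.
For a = 7, 17 the conclusion holds.
a = 27: 27 ends in 7; 27 = 3 × 9, composite.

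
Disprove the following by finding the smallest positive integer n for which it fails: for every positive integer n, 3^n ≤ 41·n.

We need the least positive integer n for which 3^n > 41·n.
For n = 1, 2, 3, 4 the conclusion holds.
n = 5: 3^n = 243 and 41·n = 205, so 243 > 205.

n = 5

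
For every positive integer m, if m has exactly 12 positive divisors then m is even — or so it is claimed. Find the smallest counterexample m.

For m = 60, 72, 84, 90, …, 294, 306, 308 the conclusion holds.
m = 315: divisors of 315: 12 divisors; 315 is odd.

m = 315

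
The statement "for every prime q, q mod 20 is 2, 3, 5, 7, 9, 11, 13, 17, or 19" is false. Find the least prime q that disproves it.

Check each prime q in order until the claim fails.
The first 12 eligible values, up to q = 37, all satisfy the conclusion.
q = 41: 41 mod 20 = 1 — not in {2, 3, 5, 7, 9, 11, 13, 17, 19}.

q = 41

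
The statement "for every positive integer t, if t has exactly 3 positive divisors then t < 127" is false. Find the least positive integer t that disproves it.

We need the least positive integer t for which t has exactly 3 positive divisors but the claim fails.
t = 4: τ(4) = 3; 4 < 127.
t = 9: τ(9) = 3; 9 < 127.
t = 25: τ(25) = 3; 25 < 127.
t = 49: τ(49) = 3; 49 < 127.
t = 121: τ(121) = 3; 121 < 127.
t = 169: τ(169) = 3; 169 ≥ 127.
Hence t = 169 is a counterexample.

t = 169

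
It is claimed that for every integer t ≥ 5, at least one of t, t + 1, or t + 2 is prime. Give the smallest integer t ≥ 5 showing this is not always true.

t = 8

A counterexample is any integer t ≥ 5 such that t, t + 1, t + 2 are all composite; we check each in order.
For t = 5, 6, 7 the conclusion holds.
t = 8: 8 = 2 × 4; 9 = 3 × 3; 10 = 2 × 5 — all composite.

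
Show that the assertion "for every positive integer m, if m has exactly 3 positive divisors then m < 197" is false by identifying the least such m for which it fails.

m = 289

Check each positive integer m in order until m has exactly 3 positive divisors but the claim fails.
For m = 4, 9, 25, 49, 121, 169 the conclusion holds.
m = 289: τ(289) = 3; 289 ≥ 197.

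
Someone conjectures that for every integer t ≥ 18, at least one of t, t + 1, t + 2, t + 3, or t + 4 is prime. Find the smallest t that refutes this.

Check each integer t ≥ 18 in order until t, t + 1, t + 2, t + 3, t + 4 are all composite.
t = 18: 19 is prime.
t = 19: 19 is prime.
t = 20: 23 is prime.
t = 21: 23 is prime.
t = 22: 23 is prime.
t = 23: 23 is prime.
t = 24: 24 = 2 × 12; 25 = 5 × 5; 26 = 2 × 13; 27 = 3 × 9; 28 = 2 × 14 — all composite.
Hence t = 24 is a counterexample.

t = 24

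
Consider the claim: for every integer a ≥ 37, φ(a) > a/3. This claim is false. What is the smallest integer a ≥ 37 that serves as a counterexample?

a = 42

Check each integer a ≥ 37 in order until the claim fails.
a = 37: φ(37) = 36 and 37/3 = 37/3, so φ(37) > 37/3.
a = 38: φ(38) = 18 and 38/3 = 38/3, so φ(38) > 38/3.
a = 39: φ(39) = 24 and 39/3 = 13, so φ(39) > 39/3.
a = 40: φ(40) = 16 and 40/3 = 40/3, so φ(40) > 40/3.
a = 41: φ(41) = 40 and 41/3 = 41/3, so φ(41) > 41/3.
a = 42: φ(42) = 12 and 42/3 = 14, so φ(42) ≤ 42/3.
Hence a = 42 is a counterexample.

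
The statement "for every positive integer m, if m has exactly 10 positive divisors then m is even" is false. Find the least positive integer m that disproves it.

m = 405

We need the least positive integer m for which m has exactly 10 positive divisors but m is odd.
For m = 48, 80, 112, 162, 176, 208, 272, 304, 368 the conclusion holds.
m = 405: divisors of 405: 10 divisors; 405 is odd.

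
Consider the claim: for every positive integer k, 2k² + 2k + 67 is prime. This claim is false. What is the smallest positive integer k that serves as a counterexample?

k = 3

A counterexample is any positive integer k such that 2k² + 2k + 67 is not prime; we check each in order.
For k = 1, 2 the conclusion holds.
k = 3: 2k² + 2k + 67 = 91 = 7 × 13, composite.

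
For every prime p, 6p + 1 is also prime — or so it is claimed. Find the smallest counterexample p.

p = 19

For p = 2, 3, 5, 7, 11, 13, 17 the conclusion holds.
p = 19: 6p + 1 = 115 = 5 × 23, not prime.
Hence p = 19 is a counterexample.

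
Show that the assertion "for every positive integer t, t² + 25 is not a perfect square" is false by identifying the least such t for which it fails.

t = 12

Check each positive integer t in order until t² + 25 is a perfect square.
For t = 1, 2, 3, 4, …, 9, 10, 11 the conclusion holds.
t = 12: 12² + 25 = 169 = 13², a perfect square.
Hence t = 12 is a counterexample.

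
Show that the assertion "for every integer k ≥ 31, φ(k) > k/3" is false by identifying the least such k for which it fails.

k = 36

Check each integer k ≥ 31 in order until the claim fails.
k = 31: φ(31) = 30 and 31/3 = 31/3, so φ(31) > 31/3.
k = 32: φ(32) = 16 and 32/3 = 32/3, so φ(32) > 32/3.
k = 33: φ(33) = 20 and 33/3 = 11, so φ(33) > 33/3.
k = 34: φ(34) = 16 and 34/3 = 34/3, so φ(34) > 34/3.
k = 35: φ(35) = 24 and 35/3 = 35/3, so φ(35) > 35/3.
k = 36: φ(36) = 12 and 36/3 = 12, so φ(36) ≤ 36/3.
Hence k = 36 is a counterexample.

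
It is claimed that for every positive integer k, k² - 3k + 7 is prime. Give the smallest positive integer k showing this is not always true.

For k = 1, 2, 3, 4, 5 the conclusion holds.
k = 6: k² - 3k + 7 = 25 = 5 × 5, composite.

k = 6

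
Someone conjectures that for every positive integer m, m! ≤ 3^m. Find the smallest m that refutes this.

m = 7

m = 1: m! = 1 and 3^m = 3, so 1 ≤ 3.
m = 2: m! = 2 and 3^m = 9, so 2 ≤ 9.
m = 3: m! = 6 and 3^m = 27, so 6 ≤ 27.
m = 4: m! = 24 and 3^m = 81, so 24 ≤ 81.
m = 5: m! = 120 and 3^m = 243, so 120 ≤ 243.
m = 6: m! = 720 and 3^m = 729, so 720 ≤ 729.
m = 7: m! = 5040 and 3^m = 2187, so 5040 > 2187.
So m = 7 is the smallest counterexample.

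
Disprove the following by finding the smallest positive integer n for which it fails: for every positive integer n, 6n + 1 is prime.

n = 4

Check each positive integer n in order until 6n + 1 is not prime.
n = 1: 6n + 1 = 7, prime.
n = 2: 6n + 1 = 13, prime.
n = 3: 6n + 1 = 19, prime.
n = 4: 6n + 1 = 25 = 5 × 5, composite.
Thus n = 4 disproves the claim, and no smaller n works.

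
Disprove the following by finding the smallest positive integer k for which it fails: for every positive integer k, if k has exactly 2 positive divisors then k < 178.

The first 40 eligible values, up to k = 173, all satisfy the conclusion.
k = 179: τ(179) = 2; 179 ≥ 178.
Hence k = 179 is a counterexample.

k = 179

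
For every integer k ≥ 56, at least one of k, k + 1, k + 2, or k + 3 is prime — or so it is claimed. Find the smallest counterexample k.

A counterexample is any integer k ≥ 56 such that k, k + 1, k + 2, k + 3 are all composite; we check each in order.
k = 56: 59 is prime.
k = 57: 59 is prime.
k = 58: 59 is prime.
k = 59: 59 is prime.
k = 60: 61 is prime.
k = 61: 61 is prime.
k = 62: 62 = 2 × 31; 63 = 3 × 21; 64 = 2 × 32; 65 = 5 × 13 — all composite.
Hence k = 62 is a counterexample.

k = 62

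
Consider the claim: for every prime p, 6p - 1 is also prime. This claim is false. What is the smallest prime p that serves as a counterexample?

p = 11

p = 2: 6p - 1 = 11, prime.
p = 3: 6p - 1 = 17, prime.
p = 5: 6p - 1 = 29, prime.
p = 7: 6p - 1 = 41, prime.
p = 11: 6p - 1 = 65 = 5 × 13, not prime.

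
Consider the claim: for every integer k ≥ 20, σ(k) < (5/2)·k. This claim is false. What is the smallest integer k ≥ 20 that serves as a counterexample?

k = 24

Check each integer k ≥ 20 in order until the claim fails.
For k = 20, 21, 22, 23 the conclusion holds.
k = 24: σ(24) = 60; 60 ≥ 60.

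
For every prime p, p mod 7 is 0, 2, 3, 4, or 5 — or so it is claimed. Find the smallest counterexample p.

p = 13

For p = 2, 3, 5, 7, 11 the conclusion holds.
p = 13: 13 mod 7 = 6 — not in {0, 2, 3, 4, 5}.
So p = 13 is the smallest counterexample.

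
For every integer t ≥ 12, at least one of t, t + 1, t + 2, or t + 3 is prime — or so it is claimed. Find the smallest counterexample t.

For t = 12, 13, 14, 15, …, 21, 22, 23 the conclusion holds.
t = 24: 24 = 2 × 12; 25 = 5 × 5; 26 = 2 × 13; 27 = 3 × 9 — all composite.
So t = 24 is the smallest counterexample.

t = 24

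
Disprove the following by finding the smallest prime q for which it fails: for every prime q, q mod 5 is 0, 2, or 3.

q = 11

A counterexample is any prime q such that the claim fails; we check each in order.
For q = 2, 3, 5, 7 the conclusion holds.
q = 11: 11 mod 5 = 1 — not in {0, 2, 3}.
Hence q = 11 is a counterexample.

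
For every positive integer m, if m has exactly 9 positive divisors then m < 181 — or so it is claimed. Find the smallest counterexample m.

We need the least positive integer m for which m has exactly 9 positive divisors but the claim fails.
m = 36: τ(36) = 9; 36 < 181.
m = 100: τ(100) = 9; 100 < 181.
m = 196: τ(196) = 9; 196 ≥ 181.

m = 196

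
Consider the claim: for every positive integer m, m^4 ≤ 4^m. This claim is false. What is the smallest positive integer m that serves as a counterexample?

We need the least positive integer m for which m^4 > 4^m.
For m = 1, 2 the conclusion holds.
m = 3: m^4 = 81 and 4^m = 64, so 81 > 64.

m = 3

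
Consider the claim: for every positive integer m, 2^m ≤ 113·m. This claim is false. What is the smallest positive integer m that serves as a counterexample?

m = 11

A counterexample is any positive integer m such that 2^m > 113·m; we check each in order.
The first 10 eligible values, up to m = 10, all satisfy the conclusion.
m = 11: 2^m = 2048 and 113·m = 1243, so 2048 > 1243.
Thus m = 11 disproves the claim, and no smaller m works.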